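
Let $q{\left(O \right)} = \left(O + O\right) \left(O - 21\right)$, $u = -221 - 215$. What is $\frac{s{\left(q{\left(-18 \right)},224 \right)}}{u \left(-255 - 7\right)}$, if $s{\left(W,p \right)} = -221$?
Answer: $- \frac{221}{114232} \approx -0.0019347$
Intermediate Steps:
$u = -436$ ($u = -221 - 215 = -436$)
$q{\left(O \right)} = 2 O \left(-21 + O\right)$
$\frac{s{\left(q{\left(-18 \right)},224 \right)}}{u \left(-255 - 7\right)} = - \frac{221}{\left(-436\right) \left(-255 - 7\right)} = - \frac{221}{\left(-436\right) \left(-262\right)} = - \frac{221}{114232}$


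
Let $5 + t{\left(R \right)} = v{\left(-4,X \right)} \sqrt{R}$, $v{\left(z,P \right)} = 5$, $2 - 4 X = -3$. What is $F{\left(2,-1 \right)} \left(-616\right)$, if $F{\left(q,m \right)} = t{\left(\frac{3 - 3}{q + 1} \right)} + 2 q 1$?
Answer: $616$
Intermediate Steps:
$X = \frac{5}{4}$ ($X = \frac{1}{2} - - \frac{3}{4} = \frac{1}{2} + \frac{3}{4} = \frac{5}{4} \approx 1.25$)
$t{\left(R \right)} = -5 + 5 \sqrt{R}$
$F{\left(q,m \right)} = -5 + 2 q$ ($F{\left(q,m \right)} = \left(-5 + 5 \sqrt{\frac{3 - 3}{q + 1}}\right) + 2 q 1 = \left(-5 + 5 \sqrt{\frac{0}{1 + q}}\right) + 2 q = \left(-5 + 5 \sqrt{0}\right) + 2 q = \left(-5 + 5 \cdot 0\right) + 2 q = \left(-5 + 0\right) + 2 q = -5 + 2 q$)
$F{\left(2,-1 \right)} \left(-616\right) = \left(-5 + 2 \cdot 2\right) \left(-616\right) = \left(-5 + 4\right) \left(-616\right) = \left(-1\right) \left(-616\right) = 616$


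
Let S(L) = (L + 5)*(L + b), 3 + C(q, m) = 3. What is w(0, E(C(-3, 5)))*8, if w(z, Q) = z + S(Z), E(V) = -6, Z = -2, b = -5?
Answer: -168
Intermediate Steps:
C(q, m) = 0 (C(q, m) = -3 + 3 = 0)
S(L) = (-5 + L)*(5 + L) (S(L) = (L + 5)*(L - 5) = (5 + L)*(-5 + L) = (-5 + L)*(5 + L))
w(z, Q) = -21 + z (w(z, Q) = z + (-25 + (-2)²) = z + (-25 + 4) = z - 21 = -21 + z)
w(0, E(C(-3, 5)))*8 = (-21 + 0)*8 = -21*8 = -168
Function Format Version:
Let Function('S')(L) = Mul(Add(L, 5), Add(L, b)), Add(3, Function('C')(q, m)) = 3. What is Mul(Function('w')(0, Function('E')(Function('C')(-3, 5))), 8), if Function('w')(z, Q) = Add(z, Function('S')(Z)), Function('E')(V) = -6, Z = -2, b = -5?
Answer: -168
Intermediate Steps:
Function('C')(q, m) = 0 (Function('C')(q, m) = Add(-3, 3) = 0)
Function('S')(L) = Mul(Add(-5, L), Add(5, L)) (Function('S')(L) = Mul(Add(L, 5), Add(L, -5)) = Mul(Add(5, L), Add(-5, L)) = Mul(Add(-5, L), Add(5, L)))
Function('w')(z, Q) = Add(-21, z) (Function('w')(z, Q) = Add(z, Add(-25, Pow(-2, 2))) = Add(z, Add(-25, 4)) = Add(z, -21) = Add(-21, z))
Mul(Function('w')(0, Function('E')(Function('C')(-3, 5))), 8) = Mul(Add(-21, 0), 8) = Mul(-21, 8) = -168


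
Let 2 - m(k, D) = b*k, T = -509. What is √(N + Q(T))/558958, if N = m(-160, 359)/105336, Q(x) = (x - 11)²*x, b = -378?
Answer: I*√87645627380017/446048484 ≈ 0.020989*I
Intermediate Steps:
m(k, D) = 2 + 378*k (m(k, D) = 2 - (-378)*k = 2 + 378*k)
Q(x) = x*(-11 + x)² (Q(x) = (-11 + x)²*x = x*(-11 + x)²)
N = -2749/4788 (N = (2 + 378*(-160))/105336 = (2 - 60480)*(1/105336) = -60478*1/105336 = -2749/4788 ≈ -0.57414)
√(N + Q(T))/558958 = √(-2749/4788 - 509*(-11 - 509)²)/558958 = √(-2749/4788 - 509*(-520)²)*(1/558958) = √(-2749/4788 - 509*270400)*(1/558958) = √(-2749/4788 - 137633600)*(1/558958) = √(-658989679549/4788)*(1/558958) = (I*√87645627380017/798)*(1/558958) = I*√87645627380017/446048484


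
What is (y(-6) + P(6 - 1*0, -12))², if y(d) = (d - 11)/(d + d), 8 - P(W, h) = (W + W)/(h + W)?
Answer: 18769/144 ≈ 130.34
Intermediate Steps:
P(W, h) = 8 - 2*W/(W + h) (P(W, h) = 8 - (W + W)/(h + W) = 8 - 2*W/(W + h))
y(d) = (-11 + d)/(2*d) (y(d) = (-11 + d)/((2*d)) = (-11 + d)*(1/(2*d)) = (-11 + d)/(2*d))
(y(-6) + P(6 - 1*0, -12))² = ((½)*(-11 - 6)/(-6) + 2*(3*(6 - 1*0) + 4*(-12))/((6 - 1*0) - 12))² = ((½)*(-⅙)*(-17) + 2*(3*(6 + 0) - 48)/((6 + 0) - 12))² = (17/12 + 2*(3*6 - 48)/(6 - 12))² = (17/12 + 2*(18 - 48)/(-6))² = (17/12 + 2*(-⅙)*(-30))² = (17/12 + 10)² = (137/12)² = 18769/144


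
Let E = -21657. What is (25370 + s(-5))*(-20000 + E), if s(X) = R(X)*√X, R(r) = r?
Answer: -1056838090 + 208285*I*√5 ≈ -1.0568e+9 + 4.6574e+5*I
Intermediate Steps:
s(X) = X^(3/2) (s(X) = X*√X = X^(3/2))
(25370 + s(-5))*(-20000 + E) = (25370 + (-5)^(3/2))*(-20000 - 21657) = (25370 - 5*I*√5)*(-41657) = -1056838090 + 208285*I*√5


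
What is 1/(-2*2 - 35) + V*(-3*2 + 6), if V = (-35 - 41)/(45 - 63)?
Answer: -1/39 ≈ -0.025641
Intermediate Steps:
V = 38/9 (V = -76/(-18) = -76*(-1/18) = 38/9 ≈ 4.2222)
1/(-2*2 - 35) + V*(-3*2 + 6) = 1/(-2*2 - 35) + 38*(-3*2 + 6)/9 = 1/(-4 - 35) + 38*(-6 + 6)/9 = 1/(-39) + (38/9)*0 = -1/39 + 0 = -1/39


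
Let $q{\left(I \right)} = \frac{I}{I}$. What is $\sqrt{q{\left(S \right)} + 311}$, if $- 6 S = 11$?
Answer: $2 \sqrt{78} \approx 17.664$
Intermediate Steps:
$S = - \frac{11}{6}$ ($S = \left(- \frac{1}{6}\right) 11 = - \frac{11}{6} \approx -1.8333$)
$q{\left(I \right)} = 1$
$\sqrt{q{\left(S \right)} + 311} = \sqrt{1 + 311} = \sqrt{312} = 2 \sqrt{78}$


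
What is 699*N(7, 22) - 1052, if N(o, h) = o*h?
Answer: 106594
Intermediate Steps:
N(o, h) = h*o
699*N(7, 22) - 1052 = 699*(22*7) - 1052 = 699*154 - 1052 = 107646 - 1052 = 106594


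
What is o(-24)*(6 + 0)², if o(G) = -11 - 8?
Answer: -684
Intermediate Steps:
o(G) = -19
o(-24)*(6 + 0)² = -19*(6 + 0)² = -19*6² = -19*36 = -684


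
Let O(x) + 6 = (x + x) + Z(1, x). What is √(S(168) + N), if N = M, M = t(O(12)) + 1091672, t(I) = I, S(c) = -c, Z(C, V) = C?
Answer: √1091523 ≈ 1044.8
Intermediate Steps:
O(x) = -5 + 2*x (O(x) = -6 + ((x + x) + 1) = -6 + (2*x + 1) = -6 + (1 + 2*x) = -5 + 2*x)
M = 1091691 (M = (-5 + 2*12) + 1091672 = (-5 + 24) + 1091672 = 19 + 1091672 = 1091691)
N = 1091691
√(S(168) + N) = √(-1*168 + 1091691) = √(-168 + 1091691) = √1091523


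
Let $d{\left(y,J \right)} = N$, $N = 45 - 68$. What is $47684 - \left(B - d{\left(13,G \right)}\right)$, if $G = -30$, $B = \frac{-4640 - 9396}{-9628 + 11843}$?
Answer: $\frac{105583151}{2215} \approx 47667.0$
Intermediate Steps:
$B = - \frac{14036}{2215} \approx -6.3368$
$N = -23$
$d{\left(y,J \right)} = -23$
$47684 - \left(B - d{\left(13,G \right)}\right) = 47684 - \frac{36909}{2215} = \frac{105583151}{2215}$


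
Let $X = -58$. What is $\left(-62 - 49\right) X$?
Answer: $6438$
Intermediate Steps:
$\left(-62 - 49\right) X = \left(-62 - 49\right) \left(-58\right) = \left(-111\right) \left(-58\right) = 6438$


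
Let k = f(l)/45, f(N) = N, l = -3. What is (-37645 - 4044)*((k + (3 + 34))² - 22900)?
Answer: 202007551376/225 ≈ 8.9781e+8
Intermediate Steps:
k = -1/15 (k = -3/45 = -3*1/45 = -1/15 ≈ -0.066667)
(-37645 - 4044)*((k + (3 + 34))² - 22900) = (-37645 - 4044)*((-1/15 + (3 + 34))² - 22900) = -41689*((-1/15 + 37)² - 22900) = -41689*((554/15)² - 22900) = -41689*(306916/225 - 22900) = -41689*(-4845584/225) = 202007551376/225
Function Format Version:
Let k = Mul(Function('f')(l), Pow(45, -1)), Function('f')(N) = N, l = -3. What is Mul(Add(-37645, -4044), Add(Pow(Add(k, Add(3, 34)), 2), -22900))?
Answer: Rational(202007551376, 225) ≈ 8.9781e+8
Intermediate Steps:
k = Rational(-1, 15) (k = Mul(-3, Pow(45, -1)) = Mul(-3, Rational(1, 45)) = Rational(-1, 15) ≈ -0.066667)
Mul(Add(-37645, -4044), Add(Pow(Add(k, Add(3, 34)), 2), -22900)) = Mul(Add(-37645, -4044), Add(Pow(Add(Rational(-1, 15), Add(3, 34)), 2), -22900)) = Mul(-41689, Add(Pow(Add(Rational(-1, 15), 37), 2), -22900)) = Mul(-41689, Add(Pow(Rational(554, 15), 2), -22900)) = Mul(-41689, Add(Rational(306916, 225), -22900)) = Mul(-41689, Rational(-4845584, 225)) = Rational(202007551376, 225)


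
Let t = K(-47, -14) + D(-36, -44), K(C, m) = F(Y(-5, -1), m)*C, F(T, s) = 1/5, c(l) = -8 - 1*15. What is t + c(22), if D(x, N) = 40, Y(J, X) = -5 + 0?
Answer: 38/5 ≈ 7.6000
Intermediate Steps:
Y(J, X) = -5
c(l) = -23 (c(l) = -8 - 15 = -23)
F(T, s) = ⅕
K(C, m) = C/5
t = 153/5 (t = (⅕)*(-47) + 40 = -47/5 + 40 = 153/5 ≈ 30.600)
t + c(22) = 153/5 - 23 = 38/5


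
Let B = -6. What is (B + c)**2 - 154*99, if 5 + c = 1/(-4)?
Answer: -241911/16 ≈ -15119.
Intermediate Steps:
c = -21/4 (c = -5 + 1/(-4) = -5 - 1/4 = -21/4 ≈ -5.2500)
(B + c)**2 - 154*99 = (-6 - 21/4)**2 - 154*99 = (-45/4)**2 - 15246 = 2025/16 - 15246 = -241911/16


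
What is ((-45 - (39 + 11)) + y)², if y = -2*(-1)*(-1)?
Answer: 9409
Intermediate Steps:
y = -2 (y = 2*(-1) = -2)
((-45 - (39 + 11)) + y)² = ((-45 - (39 + 11)) - 2)² = ((-45 - 1*50) - 2)² = ((-45 - 50) - 2)² = (-95 - 2)² = (-97)² = 9409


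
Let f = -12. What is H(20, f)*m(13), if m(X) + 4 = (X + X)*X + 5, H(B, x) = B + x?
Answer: 2712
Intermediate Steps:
m(X) = 1 + 2*X² (m(X) = -4 + ((X + X)*X + 5) = -4 + ((2*X)*X + 5) = -4 + (2*X² + 5) = -4 + (5 + 2*X²) = 1 + 2*X²)
H(20, f)*m(13) = (20 - 12)*(1 + 2*13²) = 8*(1 + 2*169) = 8*(1 + 338) = 8*339 = 2712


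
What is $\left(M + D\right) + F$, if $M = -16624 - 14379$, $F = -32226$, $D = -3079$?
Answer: $-66308$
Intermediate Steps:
$M = -31003$ ($M = -16624 - 14379 = -31003$)
$\left(M + D\right) + F = \left(-31003 - 3079\right) - 32226 = -34082 - 32226 = -66308$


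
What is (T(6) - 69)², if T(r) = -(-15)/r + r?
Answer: 14641/4 ≈ 3660.3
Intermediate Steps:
T(r) = r + 15/r (T(r) = 15/r + r = r + 15/r)
(T(6) - 69)² = ((6 + 15/6) - 69)² = ((6 + 15*(⅙)) - 69)² = ((6 + 5/2) - 69)² = (17/2 - 69)² = (-121/2)² = 14641/4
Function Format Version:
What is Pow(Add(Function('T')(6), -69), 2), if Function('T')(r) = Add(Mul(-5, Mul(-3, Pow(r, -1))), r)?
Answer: Rational(14641, 4) ≈ 3660.3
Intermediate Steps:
Function('T')(r) = Add(r, Mul(15, Pow(r, -1))) (Function('T')(r) = Add(Mul(15, Pow(r, -1)), r) = Add(r, Mul(15, Pow(r, -1))))
Pow(Add(Function('T')(6), -69), 2) = Pow(Add(Add(6, Mul(15, Pow(6, -1))), -69), 2) = Pow(Add(Add(6, Mul(15, Rational(1, 6))), -69), 2) = Pow(Add(Add(6, Rational(5, 2)), -69), 2) = Pow(Add(Rational(17, 2), -69), 2) = Pow(Rational(-121, 2), 2) = Rational(14641, 4)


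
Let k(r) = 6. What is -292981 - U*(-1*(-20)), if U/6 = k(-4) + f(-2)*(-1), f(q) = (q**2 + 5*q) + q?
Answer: -294661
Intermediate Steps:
f(q) = q**2 + 6*q
U = 84 (U = 6*(6 - 2*(6 - 2)*(-1)) = 6*(6 - 2*4*(-1)) = 6*(6 - 8*(-1)) = 6*(6 + 8) = 6*14 = 84)
-292981 - U*(-1*(-20)) = -292981 - 84*(-1*(-20)) = -292981 - 84*20 = -292981 - 1*1680 = -292981 - 1680 = -294661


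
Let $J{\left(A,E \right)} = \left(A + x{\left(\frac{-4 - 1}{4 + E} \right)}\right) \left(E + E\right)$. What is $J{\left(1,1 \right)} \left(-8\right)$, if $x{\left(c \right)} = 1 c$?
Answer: $0$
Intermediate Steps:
$x{\left(c \right)} = c$
$J{\left(A,E \right)} = 2 E \left(A - \frac{5}{4 + E}\right)$ ($J{\left(A,E \right)} = \left(A + \frac{-4 - 1}{4 + E}\right) \left(E + E\right) = \left(A - \frac{5}{4 + E}\right) 2 E = 2 E \left(A - \frac{5}{4 + E}\right)$)
$J{\left(1,1 \right)} \left(-8\right) = 2 \cdot 1 \frac{1}{4 + 1} \left(-5 + 1 \left(4 + 1\right)\right) \left(-8\right) = 2 \cdot 1 \cdot \frac{1}{5} \left(-5 + 1 \cdot 5\right) \left(-8\right) = 2 \cdot 1 \cdot \frac{1}{5} \left(-5 + 5\right) \left(-8\right) = 2 \cdot 1 \cdot \frac{1}{5} \cdot 0 \left(-8\right) = 0 \left(-8\right) = 0$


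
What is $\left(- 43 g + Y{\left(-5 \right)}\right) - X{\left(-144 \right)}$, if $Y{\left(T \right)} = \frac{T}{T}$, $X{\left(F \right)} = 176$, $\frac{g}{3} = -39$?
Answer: $4856$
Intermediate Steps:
$g = -117$ ($g = 3 \left(-39\right) = -117$)
$Y{\left(T \right)} = 1$
$\left(- 43 g + Y{\left(-5 \right)}\right) - X{\left(-144 \right)} = \left(\left(-43\right) \left(-117\right) + 1\right) - 176 = \left(5031 + 1\right) - 176 = 5032 - 176 = 4856$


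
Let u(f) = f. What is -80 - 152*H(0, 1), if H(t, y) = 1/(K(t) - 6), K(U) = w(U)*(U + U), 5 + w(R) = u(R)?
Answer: -164/3 ≈ -54.667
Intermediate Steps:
w(R) = -5 + R
K(U) = 2*U*(-5 + U) (K(U) = (-5 + U)*(U + U) = (-5 + U)*(2*U) = 2*U*(-5 + U))
H(t, y) = 1/(-6 + 2*t*(-5 + t)) (H(t, y) = 1/(2*t*(-5 + t) - 6) = 1/(-6 + 2*t*(-5 + t)))
-80 - 152*H(0, 1) = -80 - 76/(-3 + 0*(-5 + 0)) = -80 - 76/(-3 + 0*(-5)) = -80 - 76/(-3 + 0) = -80 - 76/(-3) = -80 - 76*(-1)/3 = -80 - 152*(-⅙) = -80 + 76/3 = -164/3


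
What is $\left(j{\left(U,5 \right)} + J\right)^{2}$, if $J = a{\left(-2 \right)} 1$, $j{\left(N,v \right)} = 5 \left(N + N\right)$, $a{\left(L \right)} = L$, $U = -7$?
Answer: $5184$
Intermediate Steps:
$j{\left(N,v \right)} = 10 N$ ($j{\left(N,v \right)} = 5 \cdot 2 N = 10 N$)
$J = -2$ ($J = \left(-2\right) 1 = -2$)
$\left(j{\left(U,5 \right)} + J\right)^{2} = \left(10 \left(-7\right) - 2\right)^{2} = \left(-70 - 2\right)^{2} = \left(-72\right)^{2} = 5184$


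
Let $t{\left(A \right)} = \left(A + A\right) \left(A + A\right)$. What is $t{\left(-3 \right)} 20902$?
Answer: $752472$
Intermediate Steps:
$t{\left(A \right)} = 4 A^{2}$ ($t{\left(A \right)} = 2 A 2 A = 4 A^{2}$)
$t{\left(-3 \right)} 20902 = 4 \left(-3\right)^{2} \cdot 20902 = 4 \cdot 9 \cdot 20902 = 36 \cdot 20902 = 752472$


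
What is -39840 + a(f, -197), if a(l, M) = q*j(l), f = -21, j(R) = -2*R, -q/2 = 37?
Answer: -42948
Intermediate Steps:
q = -74 (q = -2*37 = -74)
a(l, M) = 148*l (a(l, M) = -(-148)*l = 148*l)
-39840 + a(f, -197) = -39840 + 148*(-21) = -39840 - 3108 = -42948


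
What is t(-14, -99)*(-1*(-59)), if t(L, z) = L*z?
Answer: 81774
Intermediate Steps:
t(-14, -99)*(-1*(-59)) = (-14*(-99))*(-1*(-59)) = 1386*59 = 81774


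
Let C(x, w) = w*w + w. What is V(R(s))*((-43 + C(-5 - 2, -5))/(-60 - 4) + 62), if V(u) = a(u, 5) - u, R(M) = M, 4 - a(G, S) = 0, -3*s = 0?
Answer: 3991/16 ≈ 249.44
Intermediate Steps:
s = 0 (s = -⅓*0 = 0)
a(G, S) = 4 (a(G, S) = 4 - 1*0 = 4 + 0 = 4)
C(x, w) = w + w² (C(x, w) = w² + w = w + w²)
V(u) = 4 - u
V(R(s))*((-43 + C(-5 - 2, -5))/(-60 - 4) + 62) = (4 - 1*0)*((-43 - 5*(1 - 5))/(-60 - 4) + 62) = (4 + 0)*((-43 - 5*(-4))/(-64) + 62) = 4*((-43 + 20)*(-1/64) + 62) = 4*(-23*(-1/64) + 62) = 4*(23/64 + 62) = 4*(3991/64) = 3991/16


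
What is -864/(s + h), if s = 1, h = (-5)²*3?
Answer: -216/19 ≈ -11.368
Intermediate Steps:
h = 75 (h = 25*3 = 75)
-864/(s + h) = -864/(1 + 75) = -864/76 = -864*1/76 = -216/19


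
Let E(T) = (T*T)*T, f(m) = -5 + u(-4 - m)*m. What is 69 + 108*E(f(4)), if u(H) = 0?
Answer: -13431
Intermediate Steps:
f(m) = -5 (f(m) = -5 + 0*m = -5 + 0 = -5)
E(T) = T³ (E(T) = T²*T = T³)
69 + 108*E(f(4)) = 69 + 108*(-5)³ = 69 + 108*(-125) = 69 - 13500 = -13431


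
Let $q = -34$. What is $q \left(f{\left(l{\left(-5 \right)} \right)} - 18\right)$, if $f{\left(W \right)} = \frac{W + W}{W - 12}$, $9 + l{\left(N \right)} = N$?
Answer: $\frac{7480}{13} \approx 575.38$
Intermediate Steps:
$l{\left(N \right)} = -9 + N$
$f{\left(W \right)} = \frac{2 W}{-12 + W}$
$q \left(f{\left(l{\left(-5 \right)} \right)} - 18\right) = - 34 \left(\frac{2 \left(-9 - 5\right)}{-12 - 14} - 18\right) = - 34 \left(2 \left(-14\right) \frac{1}{-12 - 14} + \left(-33 + 15\right)\right) = - 34 \left(2 \left(-14\right) \frac{1}{-26} - 18\right) = - 34 \left(2 \left(-14\right) \left(- \frac{1}{26}\right) - 18\right) = - 34 \left(\frac{14}{13} - 18\right) = \left(-34\right) \left(- \frac{220}{13}\right) = \frac{7480}{13}$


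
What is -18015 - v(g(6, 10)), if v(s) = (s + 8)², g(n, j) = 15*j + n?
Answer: -44911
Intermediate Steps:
g(n, j) = n + 15*j
v(s) = (8 + s)²
-18015 - v(g(6, 10)) = -18015 - (8 + (6 + 15*10))² = -18015 - (8 + (6 + 150))² = -18015 - (8 + 156)² = -18015 - 1*164² = -18015 - 1*26896 = -18015 - 26896 = -44911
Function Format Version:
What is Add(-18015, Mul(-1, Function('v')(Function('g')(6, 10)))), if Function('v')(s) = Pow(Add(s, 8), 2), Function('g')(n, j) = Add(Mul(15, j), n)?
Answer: -44911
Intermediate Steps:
Function('g')(n, j) = Add(n, Mul(15, j))
Function('v')(s) = Pow(Add(8, s), 2)
Add(-18015, Mul(-1, Function('v')(Function('g')(6, 10)))) = Add(-18015, Mul(-1, Pow(Add(8, Add(6, Mul(15, 10))), 2))) = Add(-18015, Mul(-1, Pow(Add(8, Add(6, 150)), 2))) = Add(-18015, Mul(-1, Pow(Add(8, 156), 2))) = Add(-18015, Mul(-1, Pow(164, 2))) = Add(-18015, Mul(-1, 26896)) = Add(-18015, -26896) = -44911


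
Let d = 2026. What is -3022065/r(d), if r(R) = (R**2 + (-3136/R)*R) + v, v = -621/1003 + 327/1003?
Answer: -336792355/457093814 ≈ -0.73681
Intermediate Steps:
v = -294/1003 (v = -621*1/1003 + 327*(1/1003) = -621/1003 + 327/1003 = -294/1003 ≈ -0.29312)
r(R) = -3145702/1003 + R**2 (r(R) = (R**2 + (-3136/R)*R) - 294/1003 = (R**2 - 3136) - 294/1003 = (-3136 + R**2) - 294/1003 = -3145702/1003 + R**2)
-3022065/r(d) = -3022065/(-3145702/1003 + 2026**2) = -3022065/(-3145702/1003 + 4104676) = -3022065/4113844326/1003 = -3022065*1003/4113844326 = -336792355/457093814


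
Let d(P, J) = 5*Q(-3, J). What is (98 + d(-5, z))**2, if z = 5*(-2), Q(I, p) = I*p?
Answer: 61504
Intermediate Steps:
z = -10
d(P, J) = -15*J (d(P, J) = 5*(-3*J) = -15*J)
(98 + d(-5, z))**2 = (98 - 15*(-10))**2 = (98 + 150)**2 = 248**2 = 61504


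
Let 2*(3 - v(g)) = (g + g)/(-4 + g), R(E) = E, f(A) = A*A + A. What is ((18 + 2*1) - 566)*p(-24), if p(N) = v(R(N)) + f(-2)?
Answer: -2262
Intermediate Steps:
f(A) = A + A² (f(A) = A² + A = A + A²)
v(g) = 3 - g/(-4 + g) (v(g) = 3 - (g + g)/(2*(-4 + g)) = 3 - 2*g/(2*(-4 + g)) = 3 - g/(-4 + g))
p(N) = 2 + 2*(-6 + N)/(-4 + N) (p(N) = 2*(-6 + N)/(-4 + N) - 2*(1 - 2) = 2*(-6 + N)/(-4 + N) - 2*(-1) = 2*(-6 + N)/(-4 + N) + 2 = 2 + 2*(-6 + N)/(-4 + N))
((18 + 2*1) - 566)*p(-24) = ((18 + 2*1) - 566)*(4*(-5 - 24)/(-4 - 24)) = ((18 + 2) - 566)*(4*(-29)/(-28)) = (20 - 566)*(4*(-1/28)*(-29)) = -546*29/7 = -2262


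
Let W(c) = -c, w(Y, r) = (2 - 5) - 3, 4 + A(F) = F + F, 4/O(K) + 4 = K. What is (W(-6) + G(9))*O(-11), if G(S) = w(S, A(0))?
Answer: 0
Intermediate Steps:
O(K) = 4/(-4 + K)
A(F) = -4 + 2*F (A(F) = -4 + (F + F) = -4 + 2*F)
w(Y, r) = -6 (w(Y, r) = -3 - 3 = -6)
G(S) = -6
(W(-6) + G(9))*O(-11) = (-1*(-6) - 6)*(4/(-4 - 11)) = (6 - 6)*(4/(-15)) = 0*(4*(-1/15)) = 0*(-4/15) = 0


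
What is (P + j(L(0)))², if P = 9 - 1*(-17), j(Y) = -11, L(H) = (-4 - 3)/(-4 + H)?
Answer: 225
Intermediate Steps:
L(H) = -7/(-4 + H)
P = 26 (P = 9 + 17 = 26)
(P + j(L(0)))² = (26 - 11)² = 15² = 225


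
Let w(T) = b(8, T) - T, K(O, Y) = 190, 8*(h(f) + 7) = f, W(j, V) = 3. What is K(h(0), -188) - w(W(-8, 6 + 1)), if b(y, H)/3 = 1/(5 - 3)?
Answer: 383/2 ≈ 191.50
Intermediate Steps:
b(y, H) = 3/2 (b(y, H) = 3/(5 - 3) = 3/2)
h(f) = -7 + f/8
w(T) = 3/2 - T
K(h(0), -188) - w(W(-8, 6 + 1)) = 190 - (3/2 - 1*3) = 190 - (3/2 - 3) = 190 - 1*(-3/2) = 190 + 3/2 = 383/2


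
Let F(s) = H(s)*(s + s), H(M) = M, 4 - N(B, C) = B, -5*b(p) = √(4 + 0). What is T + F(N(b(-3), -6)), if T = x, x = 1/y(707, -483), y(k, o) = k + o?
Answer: 216857/5600 ≈ 38.724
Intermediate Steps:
b(p) = -⅖ (b(p) = -√(4 + 0)/5 = -√4/5 = -⅕*2 = -⅖)
N(B, C) = 4 - B
F(s) = 2*s² (F(s) = s*(s + s) = s*(2*s) = 2*s²)
x = 1/224 (x = 1/(707 - 483) = 1/224 ≈ 0.0044643)
T = 1/224 ≈ 0.0044643
T + F(N(b(-3), -6)) = 1/224 + 2*(4 - 1*(-⅖))² = 1/224 + 2*(4 + ⅖)² = 1/224 + 2*(22/5)² = 1/224 + 2*(484/25) = 1/224 + 968/25 = 216857/5600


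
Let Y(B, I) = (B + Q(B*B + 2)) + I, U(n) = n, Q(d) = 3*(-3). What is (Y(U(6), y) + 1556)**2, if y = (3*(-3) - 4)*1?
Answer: 2371600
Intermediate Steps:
Q(d) = -9
y = -13 (y = (-9 - 4)*1 = -13*1 = -13)
Y(B, I) = -9 + B + I (Y(B, I) = (B - 9) + I = (-9 + B) + I = -9 + B + I)
(Y(U(6), y) + 1556)**2 = ((-9 + 6 - 13) + 1556)**2 = (-16 + 1556)**2 = 1540**2 = 2371600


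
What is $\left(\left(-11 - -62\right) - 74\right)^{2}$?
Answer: $529$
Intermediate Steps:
$\left(\left(-11 - -62\right) - 74\right)^{2} = \left(\left(-11 + 62\right) - 74\right)^{2} = \left(51 - 74\right)^{2} = \left(-23\right)^{2} = 529$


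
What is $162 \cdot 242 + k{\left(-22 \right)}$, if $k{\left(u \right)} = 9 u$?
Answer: $39006$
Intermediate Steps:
$162 \cdot 242 + k{\left(-22 \right)} = 162 \cdot 242 + 9 \left(-22\right) = 39204 - 198 = 39006$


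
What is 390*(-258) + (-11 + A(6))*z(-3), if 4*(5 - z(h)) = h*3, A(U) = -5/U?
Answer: -2416939/24 ≈ -1.0071e+5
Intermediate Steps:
z(h) = 5 - 3*h/4 (z(h) = 5 - h*3/4 = 5 - 3*h/4)
390*(-258) + (-11 + A(6))*z(-3) = 390*(-258) + (-11 - 5/6)*(5 - 3/4*(-3)) = -100620 + (-11 - 5*1/6)*(5 + 9/4) = -100620 + (-11 - 5/6)*(29/4) = -100620 - 71/6*29/4 = -100620 - 2059/24 = -2416939/24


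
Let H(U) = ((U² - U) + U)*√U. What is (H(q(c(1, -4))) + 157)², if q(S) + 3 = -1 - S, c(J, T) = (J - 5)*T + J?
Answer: -4059452 + 138474*I*√21 ≈ -4.0595e+6 + 6.3457e+5*I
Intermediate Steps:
c(J, T) = J + T*(-5 + J) (c(J, T) = (-5 + J)*T + J = T*(-5 + J) + J = J + T*(-5 + J))
q(S) = -4 - S (q(S) = -3 + (-1 - S) = -4 - S)
H(U) = U^(5/2) (H(U) = U²*√U = U^(5/2))
(H(q(c(1, -4))) + 157)² = ((-4 - (1 - 5*(-4) + 1*(-4)))^(5/2) + 157)² = ((-4 - (1 + 20 - 4))^(5/2) + 157)² = ((-4 - 1*17)^(5/2) + 157)² = ((-4 - 17)^(5/2) + 157)² = ((-21)^(5/2) + 157)² = (441*I*√21 + 157)² = (157 + 441*I*√21)²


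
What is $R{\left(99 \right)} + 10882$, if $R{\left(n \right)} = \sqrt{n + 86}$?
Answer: $10882 + \sqrt{185} \approx 10896.0$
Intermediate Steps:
$R{\left(n \right)} = \sqrt{86 + n}$
$R{\left(99 \right)} + 10882 = \sqrt{86 + 99} + 10882 = \sqrt{185} + 10882 = 10882 + \sqrt{185}$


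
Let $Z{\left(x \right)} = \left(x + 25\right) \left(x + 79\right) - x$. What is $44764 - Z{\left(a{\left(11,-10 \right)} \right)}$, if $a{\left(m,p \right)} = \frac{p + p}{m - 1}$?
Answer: $42991$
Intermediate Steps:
$a{\left(m,p \right)} = \frac{2 p}{-1 + m}$
$Z{\left(x \right)} = - x + \left(25 + x\right) \left(79 + x\right)$ ($Z{\left(x \right)} = \left(25 + x\right) \left(79 + x\right) - x = - x + \left(25 + x\right) \left(79 + x\right)$)
$44764 - Z{\left(a{\left(11,-10 \right)} \right)} = 44764 - \left(1975 + \left(2 \left(-10\right) \frac{1}{-1 + 11}\right)^{2} + 103 \cdot 2 \left(-10\right) \frac{1}{-1 + 11}\right) = 44764 - \left(1975 + \left(2 \left(-10\right) \frac{1}{10}\right)^{2} + 103 \cdot 2 \left(-10\right) \frac{1}{10}\right) = 44764 - \left(1975 + \left(-2\right)^{2} + 103 \left(-2\right)\right) = 44764 - \left(1975 + 4 - 206\right) = 44764 - 1773 = 42991$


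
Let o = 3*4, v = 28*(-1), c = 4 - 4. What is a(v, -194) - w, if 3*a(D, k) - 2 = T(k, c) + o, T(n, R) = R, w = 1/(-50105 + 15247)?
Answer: 488015/104574 ≈ 4.6667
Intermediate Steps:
w = -1/34858 (w = 1/(-34858) = -1/34858 ≈ -2.8688e-5)
c = 0
v = -28
o = 12
a(D, k) = 14/3 (a(D, k) = 2/3 + (0 + 12)/3 = 2/3 + (1/3)*12 = 2/3 + 4 = 14/3)
a(v, -194) - w = 14/3 - 1*(-1/34858) = 14/3 + 1/34858 = 488015/104574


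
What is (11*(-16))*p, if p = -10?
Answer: 1760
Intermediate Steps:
(11*(-16))*p = (11*(-16))*(-10) = -176*(-10) = 1760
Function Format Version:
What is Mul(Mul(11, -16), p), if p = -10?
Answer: 1760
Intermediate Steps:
Mul(Mul(11, -16), p) = Mul(Mul(11, -16), -10) = Mul(-176, -10) = 1760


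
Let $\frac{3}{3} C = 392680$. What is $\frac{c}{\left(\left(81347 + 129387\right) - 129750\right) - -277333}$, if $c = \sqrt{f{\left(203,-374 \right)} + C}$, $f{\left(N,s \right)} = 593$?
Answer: $\frac{\sqrt{43697}}{119439} \approx 0.0017502$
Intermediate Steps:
$C = 392680$
$c = 3 \sqrt{43697}$ ($c = \sqrt{593 + 392680} = \sqrt{393273} = 3 \sqrt{43697} \approx 627.12$)
$\frac{c}{\left(\left(81347 + 129387\right) - 129750\right) - -277333} = \frac{3 \sqrt{43697}}{\left(\left(81347 + 129387\right) - 129750\right) - -277333} = \frac{3 \sqrt{43697}}{\left(210734 - 129750\right) + 277333} = \frac{3 \sqrt{43697}}{80984 + 277333} = \frac{3 \sqrt{43697}}{358317} = 3 \sqrt{43697} \cdot \frac{1}{358317} = \frac{\sqrt{43697}}{119439}$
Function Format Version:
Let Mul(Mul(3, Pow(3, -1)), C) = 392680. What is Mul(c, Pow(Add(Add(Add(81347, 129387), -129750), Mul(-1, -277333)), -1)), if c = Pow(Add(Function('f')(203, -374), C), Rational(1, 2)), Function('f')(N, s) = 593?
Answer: Mul(Rational(1, 119439), Pow(43697, Rational(1, 2))) ≈ 0.0017502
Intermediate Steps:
C = 392680
c = Mul(3, Pow(43697, Rational(1, 2))) (c = Pow(Add(593, 392680), Rational(1, 2)) = Pow(393273, Rational(1, 2)) = Mul(3, Pow(43697, Rational(1, 2))) ≈ 627.12)
Mul(c, Pow(Add(Add(Add(81347, 129387), -129750), Mul(-1, -277333)), -1)) = Mul(Mul(3, Pow(43697, Rational(1, 2))), Pow(Add(Add(Add(81347, 129387), -129750), Mul(-1, -277333)), -1)) = Mul(Mul(3, Pow(43697, Rational(1, 2))), Pow(Add(Add(210734, -129750), 277333), -1)) = Mul(Mul(3, Pow(43697, Rational(1, 2))), Pow(Add(80984, 277333), -1)) = Mul(Mul(3, Pow(43697, Rational(1, 2))), Pow(358317, -1)) = Mul(Mul(3, Pow(43697, Rational(1, 2))), Rational(1, 358317)) = Mul(Rational(1, 119439), Pow(43697, Rational(1, 2)))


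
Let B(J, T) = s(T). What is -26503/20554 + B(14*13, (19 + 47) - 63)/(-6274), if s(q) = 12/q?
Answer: -83181019/64477898 ≈ -1.2901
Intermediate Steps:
B(J, T) = 12/T
-26503/20554 + B(14*13, (19 + 47) - 63)/(-6274) = -26503/20554 + (12/((19 + 47) - 63))/(-6274) = -26503*1/20554 + (12/(66 - 63))*(-1/6274) = -26503/20554 + (12/3)*(-1/6274) = -26503/20554 + (12*(1/3))*(-1/6274) = -26503/20554 + 4*(-1/6274) = -26503/20554 - 2/3137 = -83181019/64477898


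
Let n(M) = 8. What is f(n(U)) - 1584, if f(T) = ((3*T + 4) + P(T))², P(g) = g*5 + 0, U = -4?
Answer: 3040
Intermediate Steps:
P(g) = 5*g (P(g) = 5*g + 0 = 5*g)
f(T) = (4 + 8*T)² (f(T) = ((3*T + 4) + 5*T)² = ((4 + 3*T) + 5*T)² = (4 + 8*T)²)
f(n(U)) - 1584 = 16*(1 + 2*8)² - 1584 = 16*(1 + 16)² - 1584 = 16*17² - 1584 = 16*289 - 1584 = 4624 - 1584 = 3040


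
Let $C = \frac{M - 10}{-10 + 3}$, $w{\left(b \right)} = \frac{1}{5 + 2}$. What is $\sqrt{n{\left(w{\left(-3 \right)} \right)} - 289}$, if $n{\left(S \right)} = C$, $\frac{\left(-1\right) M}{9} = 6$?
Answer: $\frac{i \sqrt{13713}}{7} \approx 16.729 i$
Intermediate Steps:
$M = -54$ ($M = \left(-9\right) 6 = -54$)
$w{\left(b \right)} = \frac{1}{7}$
$C = \frac{64}{7}$ ($C = \frac{-54 - 10}{-10 + 3} = - \frac{64}{-7} = \left(-64\right) \left(- \frac{1}{7}\right) = \frac{64}{7} \approx 9.1429$)
$n{\left(S \right)} = \frac{64}{7}$
$\sqrt{n{\left(w{\left(-3 \right)} \right)} - 289} = \sqrt{\frac{64}{7} - 289} = \sqrt{- \frac{1959}{7}} = \frac{i \sqrt{13713}}{7}$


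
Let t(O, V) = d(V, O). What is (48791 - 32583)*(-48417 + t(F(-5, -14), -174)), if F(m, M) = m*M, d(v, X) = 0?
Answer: -784742736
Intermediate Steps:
F(m, M) = M*m
t(O, V) = 0
(48791 - 32583)*(-48417 + t(F(-5, -14), -174)) = (48791 - 32583)*(-48417 + 0) = 16208*(-48417) = -784742736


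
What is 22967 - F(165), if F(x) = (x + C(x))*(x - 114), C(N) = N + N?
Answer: -2278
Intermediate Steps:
C(N) = 2*N
F(x) = 3*x*(-114 + x) (F(x) = (x + 2*x)*(x - 114) = (3*x)*(-114 + x) = 3*x*(-114 + x))
22967 - F(165) = 22967 - 3*165*(-114 + 165) = 22967 - 3*165*51 = 22967 - 1*25245 = 22967 - 25245 = -2278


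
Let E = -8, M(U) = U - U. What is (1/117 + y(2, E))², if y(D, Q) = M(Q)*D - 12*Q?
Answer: 126180289/13689 ≈ 9217.6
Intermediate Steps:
M(U) = 0
y(D, Q) = -12*Q (y(D, Q) = 0*D - 12*Q = 0 - 12*Q = -12*Q)
(1/117 + y(2, E))² = (1/117 - 12*(-8))² = (1/117 + 96)² = (11233/117)² = 126180289/13689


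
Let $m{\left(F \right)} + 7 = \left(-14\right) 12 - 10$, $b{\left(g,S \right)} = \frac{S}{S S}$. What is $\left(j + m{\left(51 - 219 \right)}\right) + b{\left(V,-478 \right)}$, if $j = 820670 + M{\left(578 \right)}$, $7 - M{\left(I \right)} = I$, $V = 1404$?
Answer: $\frac{391918891}{478} \approx 8.1991 \cdot 10^{5}$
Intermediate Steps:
$b{\left(g,S \right)} = \frac{1}{S}$ ($b{\left(g,S \right)} = \frac{S}{S^{2}} = \frac{1}{S}$)
$m{\left(F \right)} = -185$ ($m{\left(F \right)} = -7 - 178 = -185$)
$M{\left(I \right)} = 7 - I$
$j = 820099$ ($j = 820670 + \left(7 - 578\right) = 820670 - 571 = 820099$)
$\left(j + m{\left(51 - 219 \right)}\right) + b{\left(V,-478 \right)} = \left(820099 - 185\right) + \frac{1}{-478} = 819914 - \frac{1}{478} = \frac{391918891}{478}$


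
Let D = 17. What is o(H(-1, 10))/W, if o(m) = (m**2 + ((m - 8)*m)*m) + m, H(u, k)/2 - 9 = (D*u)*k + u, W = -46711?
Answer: 34747380/46711 ≈ 743.88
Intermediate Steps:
H(u, k) = 18 + 2*u + 34*k*u (H(u, k) = 18 + 2*((17*u)*k + u) = 18 + 2*(17*k*u + u) = 18 + 2*(u + 17*k*u) = 18 + (2*u + 34*k*u) = 18 + 2*u + 34*k*u)
o(m) = m + m**2 + m**2*(-8 + m) (o(m) = (m**2 + ((-8 + m)*m)*m) + m = (m**2 + (m*(-8 + m))*m) + m = (m**2 + m**2*(-8 + m)) + m = m + m**2 + m**2*(-8 + m))
o(H(-1, 10))/W = ((18 + 2*(-1) + 34*10*(-1))*(1 + (18 + 2*(-1) + 34*10*(-1))**2 - 7*(18 + 2*(-1) + 34*10*(-1))))/(-46711) = ((18 - 2 - 340)*(1 + (18 - 2 - 340)**2 - 7*(18 - 2 - 340)))*(-1/46711) = -324*(1 + (-324)**2 - 7*(-324))*(-1/46711) = -324*(1 + 104976 + 2268)*(-1/46711) = -324*107245*(-1/46711) = -34747380*(-1/46711) = 34747380/46711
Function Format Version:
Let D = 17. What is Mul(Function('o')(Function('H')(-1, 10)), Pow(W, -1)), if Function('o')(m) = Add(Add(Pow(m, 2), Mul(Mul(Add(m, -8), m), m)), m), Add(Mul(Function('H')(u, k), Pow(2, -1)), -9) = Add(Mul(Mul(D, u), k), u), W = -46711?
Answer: Rational(34747380, 46711) ≈ 743.88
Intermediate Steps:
Function('H')(u, k) = Add(18, Mul(2, u), Mul(34, k, u)) (Function('H')(u, k) = Add(18, Mul(2, Add(Mul(Mul(17, u), k), u))) = Add(18, Mul(2, Add(Mul(17, k, u), u))) = Add(18, Mul(2, Add(u, Mul(17, k, u)))) = Add(18, Add(Mul(2, u), Mul(34, k, u))) = Add(18, Mul(2, u), Mul(34, k, u)))
Function('o')(m) = Add(m, Pow(m, 2), Mul(Pow(m, 2), Add(-8, m))) (Function('o')(m) = Add(Add(Pow(m, 2), Mul(Mul(Add(-8, m), m), m)), m) = Add(Add(Pow(m, 2), Mul(Mul(m, Add(-8, m)), m)), m) = Add(Add(Pow(m, 2), Mul(Pow(m, 2), Add(-8, m))), m) = Add(m, Pow(m, 2), Mul(Pow(m, 2), Add(-8, m))))
Mul(Function('o')(Function('H')(-1, 10)), Pow(W, -1)) = Mul(Mul(Add(18, Mul(2, -1), Mul(34, 10, -1)), Add(1, Pow(Add(18, Mul(2, -1), Mul(34, 10, -1)), 2), Mul(-7, Add(18, Mul(2, -1), Mul(34, 10, -1))))), Pow(-46711, -1)) = Mul(Mul(Add(18, -2, -340), Add(1, Pow(Add(18, -2, -340), 2), Mul(-7, Add(18, -2, -340)))), Rational(-1, 46711)) = Mul(Mul(-324, Add(1, Pow(-324, 2), Mul(-7, -324))), Rational(-1, 46711)) = Mul(Mul(-324, Add(1, 104976, 2268)), Rational(-1, 46711)) = Mul(Mul(-324, 107245), Rational(-1, 46711)) = Mul(-34747380, Rational(-1, 46711)) = Rational(34747380, 46711)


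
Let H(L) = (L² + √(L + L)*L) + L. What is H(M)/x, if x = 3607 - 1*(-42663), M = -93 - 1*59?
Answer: 11476/23135 - 304*I*√19/23135 ≈ 0.49605 - 0.057277*I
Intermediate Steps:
M = -152 (M = -93 - 59 = -152)
H(L) = L + L² + √2*L^(3/2) (H(L) = (L² + √(2*L)*L) + L = (L² + (√2*√L)*L) + L = (L² + √2*L^(3/2)) + L = L + L² + √2*L^(3/2))
x = 46270 (x = 3607 + 42663 = 46270)
H(M)/x = (-152 + (-152)² + √2*(-152)^(3/2))/46270 = (-152 + 23104 + √2*(-304*I*√38))*(1/46270) = (-152 + 23104 - 608*I*√19)*(1/46270) = (22952 - 608*I*√19)*(1/46270) = 11476/23135 - 304*I*√19/23135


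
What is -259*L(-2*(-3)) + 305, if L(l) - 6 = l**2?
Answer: -10573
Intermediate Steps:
L(l) = 6 + l**2
-259*L(-2*(-3)) + 305 = -259*(6 + (-2*(-3))**2) + 305 = -259*(6 + 6**2) + 305 = -259*(6 + 36) + 305 = -259*42 + 305 = -10878 + 305 = -10573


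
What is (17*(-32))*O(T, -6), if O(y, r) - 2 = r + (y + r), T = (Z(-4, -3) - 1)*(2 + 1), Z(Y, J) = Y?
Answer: 13600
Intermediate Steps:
T = -15 (T = (-4 - 1)*(2 + 1) = -5*3 = -15)
O(y, r) = 2 + y + 2*r (O(y, r) = 2 + (r + (y + r)) = 2 + (r + (r + y)) = 2 + (y + 2*r) = 2 + y + 2*r)
(17*(-32))*O(T, -6) = (17*(-32))*(2 - 15 + 2*(-6)) = -544*(2 - 15 - 12) = -544*(-25) = 13600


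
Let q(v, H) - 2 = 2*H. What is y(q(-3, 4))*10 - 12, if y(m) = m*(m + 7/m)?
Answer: 1058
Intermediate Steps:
q(v, H) = 2 + 2*H
y(q(-3, 4))*10 - 12 = (7 + (2 + 2*4)**2)*10 - 12 = (7 + (2 + 8)**2)*10 - 12 = (7 + 10**2)*10 - 12 = (7 + 100)*10 - 12 = 107*10 - 12 = 1070 - 12 = 1058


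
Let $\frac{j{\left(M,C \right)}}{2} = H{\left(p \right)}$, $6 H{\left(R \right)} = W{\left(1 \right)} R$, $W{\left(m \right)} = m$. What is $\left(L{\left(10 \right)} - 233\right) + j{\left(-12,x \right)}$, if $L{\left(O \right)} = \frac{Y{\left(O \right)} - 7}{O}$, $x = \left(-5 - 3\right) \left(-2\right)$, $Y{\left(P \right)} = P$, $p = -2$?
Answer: $- \frac{7001}{30} \approx -233.37$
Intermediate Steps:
$x = 16$ ($x = \left(-8\right) \left(-2\right) = 16$)
$L{\left(O \right)} = \frac{-7 + O}{O}$ ($L{\left(O \right)} = \frac{O - 7}{O} = \frac{-7 + O}{O}$)
$H{\left(R \right)} = \frac{R}{6}$ ($H{\left(R \right)} = \frac{1 R}{6} = \frac{R}{6}$)
$j{\left(M,C \right)} = - \frac{2}{3}$ ($j{\left(M,C \right)} = 2 \cdot \frac{1}{6} \left(-2\right) = 2 \left(- \frac{1}{3}\right) = - \frac{2}{3}$)
$\left(L{\left(10 \right)} - 233\right) + j{\left(-12,x \right)} = \left(\frac{-7 + 10}{10} - 233\right) - \frac{2}{3} = \left(\frac{1}{10} \cdot 3 - 233\right) - \frac{2}{3} = \left(\frac{3}{10} - 233\right) - \frac{2}{3} = - \frac{2327}{10} - \frac{2}{3} = - \frac{7001}{30}$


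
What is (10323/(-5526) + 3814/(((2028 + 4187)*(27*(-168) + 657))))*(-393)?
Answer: 3622700277421/4934100930 ≈ 734.22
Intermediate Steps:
(10323/(-5526) + 3814/(((2028 + 4187)*(27*(-168) + 657))))*(-393) = (10323*(-1/5526) + 3814/((6215*(-4536 + 657))))*(-393) = (-1147/614 + 3814/((6215*(-3879))))*(-393) = (-1147/614 + 3814/(-24107985))*(-393) = (-1147/614 + 3814*(-1/24107985))*(-393) = (-1147/614 - 3814/24107985)*(-393) = -27654200591/14802302790*(-393) = 3622700277421/4934100930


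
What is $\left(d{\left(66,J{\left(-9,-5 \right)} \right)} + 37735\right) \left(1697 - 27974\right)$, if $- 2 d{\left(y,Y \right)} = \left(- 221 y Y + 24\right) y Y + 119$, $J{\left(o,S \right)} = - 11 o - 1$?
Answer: $- \frac{242942963535171}{2} \approx -1.2147 \cdot 10^{14}$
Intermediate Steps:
$J{\left(o,S \right)} = -1 - 11 o$
$d{\left(y,Y \right)} = - \frac{119}{2} - \frac{Y y \left(24 - 221 Y y\right)}{2}$ ($d{\left(y,Y \right)} = - \frac{\left(- 221 y Y + 24\right) y Y + 119}{2} = - \frac{\left(- 221 Y y + 24\right) y Y + 119}{2} = - \frac{\left(24 - 221 Y y\right) y Y + 119}{2} = - \frac{y \left(24 - 221 Y y\right) Y + 119}{2} = - \frac{Y y \left(24 - 221 Y y\right) + 119}{2} = - \frac{119 + Y y \left(24 - 221 Y y\right)}{2} = - \frac{119}{2} - \frac{Y y \left(24 - 221 Y y\right)}{2}$)
$\left(d{\left(66,J{\left(-9,-5 \right)} \right)} + 37735\right) \left(1697 - 27974\right) = \left(\left(- \frac{119}{2} - 12 \left(-1 - -99\right) 66 + \frac{221 \left(-1 - -99\right)^{2} \cdot 66^{2}}{2}\right) + 37735\right) \left(1697 - 27974\right) = \left(\left(- \frac{119}{2} - 12 \left(-1 + 99\right) 66 + \frac{221}{2} \left(-1 + 99\right)^{2} \cdot 4356\right) + 37735\right) \left(-26277\right) = \left(\left(- \frac{119}{2} - 1176 \cdot 66 + \frac{221}{2} \cdot 98^{2} \cdot 4356\right) + 37735\right) \left(-26277\right) = \left(\left(- \frac{119}{2} - 77616 + \frac{221}{2} \cdot 9604 \cdot 4356\right) + 37735\right) \left(-26277\right) = \left(\left(- \frac{119}{2} - 77616 + 4622770152\right) + 37735\right) \left(-26277\right) = \left(\frac{9245384953}{2} + 37735\right) \left(-26277\right) = \frac{9245460423}{2} \left(-26277\right) = - \frac{242942963535171}{2}$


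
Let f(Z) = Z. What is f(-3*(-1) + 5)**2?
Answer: 64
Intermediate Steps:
f(-3*(-1) + 5)**2 = (-3*(-1) + 5)**2 = (3 + 5)**2 = 8**2 = 64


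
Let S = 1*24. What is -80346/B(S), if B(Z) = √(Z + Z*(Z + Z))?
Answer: -1913*√6/2 ≈ -2342.9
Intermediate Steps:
S = 24
B(Z) = √(Z + 2*Z²) (B(Z) = √(Z + Z*(2*Z)) = √(Z + 2*Z²))
-80346/B(S) = -80346*√6/(12*√(1 + 2*24)) = -80346*√6/(12*√(1 + 48)) = -80346*√6/84 = -1913*√6/2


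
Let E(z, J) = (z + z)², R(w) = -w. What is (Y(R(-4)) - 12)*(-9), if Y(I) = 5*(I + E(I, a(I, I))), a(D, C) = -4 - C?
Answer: -2952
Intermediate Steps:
E(z, J) = 4*z² (E(z, J) = (2*z)² = 4*z²)
Y(I) = 5*I + 20*I² (Y(I) = 5*(I + 4*I²) = 5*I + 20*I²)
(Y(R(-4)) - 12)*(-9) = (5*(-1*(-4))*(1 + 4*(-1*(-4))) - 12)*(-9) = (5*4*(1 + 4*4) - 12)*(-9) = (5*4*(1 + 16) - 12)*(-9) = (5*4*17 - 12)*(-9) = (340 - 12)*(-9) = 328*(-9) = -2952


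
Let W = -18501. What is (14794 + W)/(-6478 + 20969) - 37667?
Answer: -1619692/43 ≈ -37667.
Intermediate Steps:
(14794 + W)/(-6478 + 20969) - 37667 = (14794 - 18501)/(-6478 + 20969) - 37667 = -3707/14491 - 37667 = -3707*1/14491 - 37667 = -11/43 - 37667 = -1619692/43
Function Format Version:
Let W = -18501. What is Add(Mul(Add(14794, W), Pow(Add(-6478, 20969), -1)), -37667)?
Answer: Rational(-1619692, 43) ≈ -37667.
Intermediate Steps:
Add(Mul(Add(14794, W), Pow(Add(-6478, 20969), -1)), -37667) = Add(Mul(Add(14794, -18501), Pow(Add(-6478, 20969), -1)), -37667) = Add(Mul(-3707, Pow(14491, -1)), -37667) = Add(Mul(-3707, Rational(1, 14491)), -37667) = Add(Rational(-11, 43), -37667) = Rational(-1619692, 43)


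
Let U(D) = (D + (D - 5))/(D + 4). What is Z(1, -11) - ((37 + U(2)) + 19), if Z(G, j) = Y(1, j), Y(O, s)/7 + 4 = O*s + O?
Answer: -923/6 ≈ -153.83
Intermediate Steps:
Y(O, s) = -28 + 7*O + 7*O*s (Y(O, s) = -28 + 7*(O*s + O) = -28 + 7*(O + O*s) = -28 + (7*O + 7*O*s) = -28 + 7*O + 7*O*s)
Z(G, j) = -21 + 7*j (Z(G, j) = -28 + 7*1 + 7*1*j = -28 + 7 + 7*j = -21 + 7*j)
U(D) = (-5 + 2*D)/(4 + D) (U(D) = (D + (-5 + D))/(4 + D) = (-5 + 2*D)/(4 + D))
Z(1, -11) - ((37 + U(2)) + 19) = (-21 + 7*(-11)) - ((37 + (-5 + 2*2)/(4 + 2)) + 19) = (-21 - 77) - ((37 + (-5 + 4)/6) + 19) = -98 - ((37 + (⅙)*(-1)) + 19) = -98 - ((37 - ⅙) + 19) = -98 - (221/6 + 19) = -98 - 1*335/6 = -98 - 335/6 = -923/6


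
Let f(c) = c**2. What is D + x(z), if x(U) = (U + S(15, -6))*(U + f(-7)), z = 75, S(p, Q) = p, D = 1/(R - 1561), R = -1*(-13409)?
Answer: 132223681/11848 ≈ 11160.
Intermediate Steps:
R = 13409
D = 1/11848 (D = 1/(13409 - 1561) = 1/11848 ≈ 8.4402e-5)
x(U) = (15 + U)*(49 + U) (x(U) = (U + 15)*(U + (-7)**2) = (15 + U)*(U + 49) = (15 + U)*(49 + U))
D + x(z) = 1/11848 + (735 + 75**2 + 64*75) = 1/11848 + (735 + 5625 + 4800) = 1/11848 + 11160 = 132223681/11848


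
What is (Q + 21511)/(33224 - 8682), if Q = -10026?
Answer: 11485/24542 ≈ 0.46797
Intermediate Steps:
(Q + 21511)/(33224 - 8682) = (-10026 + 21511)/(33224 - 8682) = 11485/24542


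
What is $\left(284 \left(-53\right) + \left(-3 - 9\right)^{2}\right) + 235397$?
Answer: $220489$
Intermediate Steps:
$\left(284 \left(-53\right) + \left(-3 - 9\right)^{2}\right) + 235397 = \left(-15052 + \left(-12\right)^{2}\right) + 235397 = \left(-15052 + 144\right) + 235397 = -14908 + 235397 = 220489$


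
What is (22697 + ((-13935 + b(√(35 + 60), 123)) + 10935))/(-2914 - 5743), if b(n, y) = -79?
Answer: -19618/8657 ≈ -2.2661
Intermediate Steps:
(22697 + ((-13935 + b(√(35 + 60), 123)) + 10935))/(-2914 - 5743) = (22697 + ((-13935 - 79) + 10935))/(-2914 - 5743) = (22697 + (-14014 + 10935))/(-8657) = (22697 - 3079)*(-1/8657) = 19618*(-1/8657) = -19618/8657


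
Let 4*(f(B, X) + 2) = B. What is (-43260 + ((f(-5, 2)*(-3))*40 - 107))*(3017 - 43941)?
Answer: 1758790748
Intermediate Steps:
f(B, X) = -2 + B/4
(-43260 + ((f(-5, 2)*(-3))*40 - 107))*(3017 - 43941) = (-43260 + (((-2 + (¼)*(-5))*(-3))*40 - 107))*(3017 - 43941) = (-43260 + (((-2 - 5/4)*(-3))*40 - 107))*(-40924) = (-43260 + (-13/4*(-3)*40 - 107))*(-40924) = (-43260 + ((39/4)*40 - 107))*(-40924) = (-43260 + (390 - 107))*(-40924) = (-43260 + 283)*(-40924) = -42977*(-40924) = 1758790748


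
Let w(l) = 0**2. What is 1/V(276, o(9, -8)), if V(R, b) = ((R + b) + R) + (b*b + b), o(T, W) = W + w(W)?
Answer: 1/600 ≈ 0.0016667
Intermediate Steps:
w(l) = 0
o(T, W) = W (o(T, W) = W + 0 = W)
V(R, b) = b**2 + 2*R + 2*b (V(R, b) = (b + 2*R) + (b**2 + b) = (b + 2*R) + (b + b**2) = b**2 + 2*R + 2*b)
1/V(276, o(9, -8)) = 1/((-8)**2 + 2*276 + 2*(-8)) = 1/(64 + 552 - 16) = 1/600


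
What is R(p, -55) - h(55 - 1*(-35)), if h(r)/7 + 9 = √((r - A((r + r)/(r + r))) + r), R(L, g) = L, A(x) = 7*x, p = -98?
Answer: -35 - 7*√173 ≈ -127.07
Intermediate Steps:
h(r) = -63 + 7*√(-7 + 2*r) (h(r) = -63 + 7*√((r - 7*(r + r)/(r + r)) + r) = -63 + 7*√((r - 7*(2*r)/((2*r))) + r) = -63 + 7*√((r - 7*(2*r)*(1/(2*r))) + r) = -63 + 7*√((r - 7) + r) = -63 + 7*√((-7 + r) + r) = -63 + 7*√(-7 + 2*r))
R(p, -55) - h(55 - 1*(-35)) = -98 - (-63 + 7*√(-7 + 2*(55 - 1*(-35)))) = -98 - (-63 + 7*√(-7 + 2*(55 + 35))) = -98 - (-63 + 7*√(-7 + 2*90)) = -98 - (-63 + 7*√(-7 + 180)) = -98 - (-63 + 7*√173) = -98 + (63 - 7*√173) = -35 - 7*√173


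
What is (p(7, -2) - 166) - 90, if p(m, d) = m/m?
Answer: -255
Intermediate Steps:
p(m, d) = 1
(p(7, -2) - 166) - 90 = (1 - 166) - 90 = -165 - 90 = -255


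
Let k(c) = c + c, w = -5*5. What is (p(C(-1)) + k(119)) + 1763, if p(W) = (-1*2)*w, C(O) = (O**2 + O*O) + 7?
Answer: 2051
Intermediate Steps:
w = -25
k(c) = 2*c
C(O) = 7 + 2*O**2 (C(O) = (O**2 + O**2) + 7 = 2*O**2 + 7 = 7 + 2*O**2)
p(W) = 50 (p(W) = -1*2*(-25) = -2*(-25) = 50)
(p(C(-1)) + k(119)) + 1763 = (50 + 2*119) + 1763 = (50 + 238) + 1763 = 288 + 1763 = 2051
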